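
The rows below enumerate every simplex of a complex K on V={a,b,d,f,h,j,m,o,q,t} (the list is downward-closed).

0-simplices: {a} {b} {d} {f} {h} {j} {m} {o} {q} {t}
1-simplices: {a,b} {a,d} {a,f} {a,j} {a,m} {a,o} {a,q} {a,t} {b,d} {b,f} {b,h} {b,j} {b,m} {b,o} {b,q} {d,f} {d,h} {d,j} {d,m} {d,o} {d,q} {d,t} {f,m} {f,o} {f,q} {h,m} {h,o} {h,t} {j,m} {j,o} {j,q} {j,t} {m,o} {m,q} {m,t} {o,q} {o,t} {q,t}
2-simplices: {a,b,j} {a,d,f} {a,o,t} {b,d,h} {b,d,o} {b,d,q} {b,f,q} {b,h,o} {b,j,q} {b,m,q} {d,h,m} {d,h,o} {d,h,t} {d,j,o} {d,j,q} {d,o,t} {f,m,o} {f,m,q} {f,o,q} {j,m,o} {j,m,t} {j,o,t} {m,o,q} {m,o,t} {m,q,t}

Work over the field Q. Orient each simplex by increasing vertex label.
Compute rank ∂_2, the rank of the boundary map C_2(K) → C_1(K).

rank∂_2=22

n_0=10 n_1=38 n_2=25  [Q]
∂1: piv[ab,ad,af,aj,am,ao,aq,at,bh] rk=9  ker:bd,bf,bj,bm,bo,bq,df,dh,dj,dm,do,dq,dt,fm,fo,fq,hm,ho,ht,jm,jo,jq,jt,mo,mq,mt,oq,ot,qt
∂2: piv[abj,adf,aot,bdh,bdo,bdq,bfq,bho,bjq,bmq,dhm,dht,djo,djq,dot,fmo,fmq,foq,jmo,jmt,jot,mqt] rk=22  ker:dho,moq,mot
rk∂_2=22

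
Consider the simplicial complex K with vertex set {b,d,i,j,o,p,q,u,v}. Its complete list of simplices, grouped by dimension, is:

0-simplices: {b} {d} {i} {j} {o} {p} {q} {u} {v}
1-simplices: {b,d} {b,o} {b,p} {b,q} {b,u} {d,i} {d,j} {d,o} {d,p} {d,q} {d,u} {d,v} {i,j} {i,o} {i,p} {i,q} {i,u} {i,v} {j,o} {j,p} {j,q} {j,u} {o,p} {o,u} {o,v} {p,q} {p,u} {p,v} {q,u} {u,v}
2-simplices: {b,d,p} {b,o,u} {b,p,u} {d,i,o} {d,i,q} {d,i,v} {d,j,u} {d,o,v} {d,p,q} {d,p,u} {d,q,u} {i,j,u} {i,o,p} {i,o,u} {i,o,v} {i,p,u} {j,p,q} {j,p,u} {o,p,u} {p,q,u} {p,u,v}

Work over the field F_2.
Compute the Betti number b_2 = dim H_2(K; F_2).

b_2=3

n_0=9 n_1=30 n_2=21  [Z2]
∂1: piv[bd,bo,bp,bq,bu,di,dj,dv] rk=8  ker:do,dp,dq,du,ij,io,ip,iq,iu,iv,jo,jp,jq,ju,op,ou,ov,pq,pu,pv,qu,uv
∂2: piv[bdp,bou,bpu,dio,diq,div,dju,dov,dpq,dpu,dqu,iju,iop,iou,ipu,jpq,jpu,puv] rk=18  ker:iov,opu,pqu
b_2=(21−18)−0=3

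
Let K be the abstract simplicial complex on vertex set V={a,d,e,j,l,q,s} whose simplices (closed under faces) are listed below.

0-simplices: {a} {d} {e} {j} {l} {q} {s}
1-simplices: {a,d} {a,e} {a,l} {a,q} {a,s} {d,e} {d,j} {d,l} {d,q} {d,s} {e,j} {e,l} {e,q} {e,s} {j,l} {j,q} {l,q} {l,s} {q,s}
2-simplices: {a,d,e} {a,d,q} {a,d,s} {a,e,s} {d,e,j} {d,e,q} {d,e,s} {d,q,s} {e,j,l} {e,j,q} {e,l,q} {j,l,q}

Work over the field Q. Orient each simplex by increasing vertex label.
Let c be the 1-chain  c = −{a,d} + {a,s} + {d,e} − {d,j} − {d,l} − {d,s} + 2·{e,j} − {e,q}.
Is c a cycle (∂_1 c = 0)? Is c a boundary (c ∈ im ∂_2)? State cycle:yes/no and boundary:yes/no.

cycle:no boundary:no

n_0=7 n_1=19 n_2=12  [Q]
∂1: piv[ad,ae,al,aq,as,dj] rk=6  ker:de,dl,dq,ds,ej,el,eq,es,jl,jq,lq,ls,qs
∂2: piv[ade,adq,ads,aes,dej,deq,dqs,ejl,ejq,elq] rk=10  ker:des,jlq
∂1c = {d} + {j} − {l} − {q}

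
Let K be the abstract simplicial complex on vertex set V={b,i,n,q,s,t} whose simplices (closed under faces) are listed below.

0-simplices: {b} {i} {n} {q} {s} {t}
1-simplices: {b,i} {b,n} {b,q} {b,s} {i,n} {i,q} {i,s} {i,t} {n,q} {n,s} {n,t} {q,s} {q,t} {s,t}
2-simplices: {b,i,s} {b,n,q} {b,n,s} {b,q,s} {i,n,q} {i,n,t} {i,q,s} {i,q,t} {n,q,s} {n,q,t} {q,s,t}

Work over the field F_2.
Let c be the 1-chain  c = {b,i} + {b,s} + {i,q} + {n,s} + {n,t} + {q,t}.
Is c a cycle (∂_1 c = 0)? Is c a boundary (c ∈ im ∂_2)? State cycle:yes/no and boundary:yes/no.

cycle:yes boundary:yes

n_0=6 n_1=14 n_2=11  [Z2]
∂1: piv[bi,bn,bq,bs,it] rk=5  ker:in,iq,is,nq,ns,nt,qs,qt,st
∂2: piv[bis,bnq,bns,bqs,inq,int,iqs,iqt,qst] rk=9  ker:nqs,nqt
∂1c = 0
c vs im∂2: reduces to 0 ⇒ boundary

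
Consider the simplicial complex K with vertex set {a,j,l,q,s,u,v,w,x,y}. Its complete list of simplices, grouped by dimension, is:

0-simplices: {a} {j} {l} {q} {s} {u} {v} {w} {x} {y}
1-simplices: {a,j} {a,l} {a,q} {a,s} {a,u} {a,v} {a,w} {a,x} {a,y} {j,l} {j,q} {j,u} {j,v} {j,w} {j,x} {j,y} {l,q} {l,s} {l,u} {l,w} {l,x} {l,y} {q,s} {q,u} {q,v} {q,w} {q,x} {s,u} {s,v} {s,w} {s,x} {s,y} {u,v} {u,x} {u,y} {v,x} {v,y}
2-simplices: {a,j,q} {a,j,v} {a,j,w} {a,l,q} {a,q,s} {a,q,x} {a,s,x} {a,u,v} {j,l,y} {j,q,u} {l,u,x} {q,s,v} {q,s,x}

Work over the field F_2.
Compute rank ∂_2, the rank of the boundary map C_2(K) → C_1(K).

n_0=10 n_1=37 n_2=13  [Z2]
∂1: piv[aj,al,aq,as,au,av,aw,ax,ay] rk=9  ker:jl,jq,ju,jv,jw,jx,jy,lq,ls,lu,lw,lx,ly,qs,qu,qv,qw,qx,su,sv,sw,sx,sy,uv,ux,uy,vx,vy
∂2: piv[ajq,ajv,ajw,alq,aqs,aqx,asx,auv,jly,jqu,lux,qsv] rk=12  ker:qsx
rk∂_2=12

rank∂_2=12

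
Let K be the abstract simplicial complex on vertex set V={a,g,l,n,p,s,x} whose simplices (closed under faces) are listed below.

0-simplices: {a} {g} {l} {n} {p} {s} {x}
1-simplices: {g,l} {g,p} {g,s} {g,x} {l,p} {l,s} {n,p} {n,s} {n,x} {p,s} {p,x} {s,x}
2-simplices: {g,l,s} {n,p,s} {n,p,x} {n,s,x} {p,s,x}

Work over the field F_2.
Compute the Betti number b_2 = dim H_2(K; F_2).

b_2=1

n_0=7 n_1=12 n_2=5  [Z2]
∂1: piv[gl,gp,gs,gx,np] rk=5  ker:lp,ls,ns,nx,ps,px,sx
∂2: piv[gls,nps,npx,nsx] rk=4  ker:psx
b_2=(5−4)−0=1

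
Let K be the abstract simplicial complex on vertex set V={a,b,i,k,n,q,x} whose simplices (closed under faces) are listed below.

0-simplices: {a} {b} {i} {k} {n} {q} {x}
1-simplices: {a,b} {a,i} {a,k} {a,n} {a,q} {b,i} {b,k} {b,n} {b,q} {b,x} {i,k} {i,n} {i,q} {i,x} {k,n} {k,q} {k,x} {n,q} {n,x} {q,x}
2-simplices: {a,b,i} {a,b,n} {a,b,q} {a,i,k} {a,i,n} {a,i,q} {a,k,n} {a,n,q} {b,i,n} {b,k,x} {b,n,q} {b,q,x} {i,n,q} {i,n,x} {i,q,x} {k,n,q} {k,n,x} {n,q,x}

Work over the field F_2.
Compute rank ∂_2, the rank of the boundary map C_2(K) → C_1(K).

n_0=7 n_1=20 n_2=18  [Z2]
∂1: piv[ab,ai,ak,an,aq,bx] rk=6  ker:bi,bk,bn,bq,ik,in,iq,ix,kn,kq,kx,nq,nx,qx
∂2: piv[abi,abn,abq,aik,ain,aiq,akn,anq,bkx,bqx,inx,iqx,knq,knx] rk=14  ker:bin,bnq,inq,nqx
rk∂_2=14

rank∂_2=14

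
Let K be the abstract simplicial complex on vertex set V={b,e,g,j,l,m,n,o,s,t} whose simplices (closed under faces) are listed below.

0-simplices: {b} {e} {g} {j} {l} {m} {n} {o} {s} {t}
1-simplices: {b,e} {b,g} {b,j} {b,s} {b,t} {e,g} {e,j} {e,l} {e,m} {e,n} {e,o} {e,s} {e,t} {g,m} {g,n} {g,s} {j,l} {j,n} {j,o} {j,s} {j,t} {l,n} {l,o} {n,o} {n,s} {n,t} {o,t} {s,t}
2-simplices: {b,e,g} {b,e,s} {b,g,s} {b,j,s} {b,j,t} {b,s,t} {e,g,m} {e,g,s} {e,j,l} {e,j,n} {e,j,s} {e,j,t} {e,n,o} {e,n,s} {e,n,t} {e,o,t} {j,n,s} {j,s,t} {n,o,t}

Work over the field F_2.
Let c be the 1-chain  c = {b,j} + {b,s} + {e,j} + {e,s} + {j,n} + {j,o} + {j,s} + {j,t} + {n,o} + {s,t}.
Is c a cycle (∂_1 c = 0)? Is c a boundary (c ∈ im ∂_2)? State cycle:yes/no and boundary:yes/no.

cycle:yes boundary:no

n_0=10 n_1=28 n_2=19  [Z2]
∂1: piv[be,bg,bj,bs,bt,el,em,en,eo] rk=9  ker:eg,ej,es,et,gm,gn,gs,jl,jn,jo,js,jt,ln,lo,no,ns,nt,ot,st
∂2: piv[beg,bes,bgs,bjs,bjt,bst,egm,ejl,ejn,ejs,ejt,eno,ens,ent,eot] rk=15  ker:egs,jns,jst,not
∂1c = 0
c vs im∂2: residual ≠ 0 ⇒ not boundary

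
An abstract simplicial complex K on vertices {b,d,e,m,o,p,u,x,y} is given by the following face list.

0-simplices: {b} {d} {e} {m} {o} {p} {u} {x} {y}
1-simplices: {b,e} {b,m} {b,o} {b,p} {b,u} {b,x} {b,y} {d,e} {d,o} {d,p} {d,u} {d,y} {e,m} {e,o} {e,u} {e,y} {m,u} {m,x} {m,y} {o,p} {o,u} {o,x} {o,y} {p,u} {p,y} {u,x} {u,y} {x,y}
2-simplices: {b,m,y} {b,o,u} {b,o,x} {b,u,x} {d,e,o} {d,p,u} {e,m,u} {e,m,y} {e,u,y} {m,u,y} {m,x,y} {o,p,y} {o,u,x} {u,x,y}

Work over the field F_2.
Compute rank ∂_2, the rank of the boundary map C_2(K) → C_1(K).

n_0=9 n_1=28 n_2=14  [Z2]
∂1: piv[be,bm,bo,bp,bu,bx,by,de] rk=8  ker:do,dp,du,dy,em,eo,eu,ey,mu,mx,my,op,ou,ox,oy,pu,py,ux,uy,xy
∂2: piv[bmy,bou,box,bux,deo,dpu,emu,emy,euy,mxy,opy,uxy] rk=12  ker:muy,oux
rk∂_2=12

rank∂_2=12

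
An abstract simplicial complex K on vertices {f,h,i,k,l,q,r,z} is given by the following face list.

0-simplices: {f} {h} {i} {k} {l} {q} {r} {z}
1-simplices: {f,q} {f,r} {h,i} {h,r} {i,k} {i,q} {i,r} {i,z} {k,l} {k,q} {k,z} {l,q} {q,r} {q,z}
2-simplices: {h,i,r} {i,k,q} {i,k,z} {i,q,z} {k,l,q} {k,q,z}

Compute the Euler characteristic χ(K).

χ(K)=0

n_0=8 n_1=14 n_2=6
χ=+8−14+6=0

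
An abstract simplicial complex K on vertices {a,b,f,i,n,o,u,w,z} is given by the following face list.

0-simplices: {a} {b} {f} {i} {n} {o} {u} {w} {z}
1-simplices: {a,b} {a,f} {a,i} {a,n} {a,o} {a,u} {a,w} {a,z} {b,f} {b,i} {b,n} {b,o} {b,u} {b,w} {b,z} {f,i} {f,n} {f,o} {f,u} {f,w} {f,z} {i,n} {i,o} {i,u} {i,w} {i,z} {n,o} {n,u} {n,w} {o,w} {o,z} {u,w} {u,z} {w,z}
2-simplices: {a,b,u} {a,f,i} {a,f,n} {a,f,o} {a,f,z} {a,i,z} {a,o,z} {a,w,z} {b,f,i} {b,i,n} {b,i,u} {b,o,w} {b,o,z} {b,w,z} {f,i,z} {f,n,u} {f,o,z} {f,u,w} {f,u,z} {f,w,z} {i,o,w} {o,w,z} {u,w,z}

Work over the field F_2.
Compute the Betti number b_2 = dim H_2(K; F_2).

b_2=4

n_0=9 n_1=34 n_2=23  [Z2]
∂1: piv[ab,af,ai,an,ao,au,aw,az] rk=8  ker:bf,bi,bn,bo,bu,bw,bz,fi,fn,fo,fu,fw,fz,in,io,iu,iw,iz,no,nu,nw,ow,oz,uw,uz,wz
∂2: piv[abu,afi,afn,afo,afz,aiz,aoz,awz,bfi,bin,biu,bow,boz,bwz,fnu,fuw,fuz,fwz,iow] rk=19  ker:fiz,foz,owz,uwz
b_2=(23−19)−0=4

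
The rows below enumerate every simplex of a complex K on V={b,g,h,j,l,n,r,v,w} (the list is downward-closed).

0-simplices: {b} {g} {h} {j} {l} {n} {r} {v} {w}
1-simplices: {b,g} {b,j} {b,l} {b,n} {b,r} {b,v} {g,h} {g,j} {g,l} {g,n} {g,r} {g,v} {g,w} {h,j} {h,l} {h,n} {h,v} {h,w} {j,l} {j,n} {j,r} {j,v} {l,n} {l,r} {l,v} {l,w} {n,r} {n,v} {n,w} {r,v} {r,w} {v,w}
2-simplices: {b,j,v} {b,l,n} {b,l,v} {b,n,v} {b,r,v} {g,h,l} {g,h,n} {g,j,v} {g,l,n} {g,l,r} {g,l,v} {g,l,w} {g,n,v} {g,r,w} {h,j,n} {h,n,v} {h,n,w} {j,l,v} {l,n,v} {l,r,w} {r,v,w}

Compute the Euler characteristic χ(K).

n_0=9 n_1=32 n_2=21
χ=+9−32+21=-2

χ(K)=-2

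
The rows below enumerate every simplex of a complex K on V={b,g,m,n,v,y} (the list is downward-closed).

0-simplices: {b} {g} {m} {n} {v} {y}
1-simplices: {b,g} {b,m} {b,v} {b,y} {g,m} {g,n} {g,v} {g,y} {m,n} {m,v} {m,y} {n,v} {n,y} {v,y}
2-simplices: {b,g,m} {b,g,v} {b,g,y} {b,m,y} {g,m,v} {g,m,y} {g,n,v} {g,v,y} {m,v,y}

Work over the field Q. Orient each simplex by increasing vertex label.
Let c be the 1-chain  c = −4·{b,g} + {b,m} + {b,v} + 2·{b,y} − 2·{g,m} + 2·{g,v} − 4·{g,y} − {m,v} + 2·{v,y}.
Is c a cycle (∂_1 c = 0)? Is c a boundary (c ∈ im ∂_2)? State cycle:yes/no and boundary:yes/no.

cycle:yes boundary:yes

n_0=6 n_1=14 n_2=9  [Q]
∂1: piv[bg,bm,bv,by,gn] rk=5  ker:gm,gv,gy,mn,mv,my,nv,ny,vy
∂2: piv[bgm,bgv,bgy,bmy,gmv,gnv,gvy] rk=7  ker:gmy,mvy
∂1c = 0
c vs im∂2: reduces to 0 ⇒ boundary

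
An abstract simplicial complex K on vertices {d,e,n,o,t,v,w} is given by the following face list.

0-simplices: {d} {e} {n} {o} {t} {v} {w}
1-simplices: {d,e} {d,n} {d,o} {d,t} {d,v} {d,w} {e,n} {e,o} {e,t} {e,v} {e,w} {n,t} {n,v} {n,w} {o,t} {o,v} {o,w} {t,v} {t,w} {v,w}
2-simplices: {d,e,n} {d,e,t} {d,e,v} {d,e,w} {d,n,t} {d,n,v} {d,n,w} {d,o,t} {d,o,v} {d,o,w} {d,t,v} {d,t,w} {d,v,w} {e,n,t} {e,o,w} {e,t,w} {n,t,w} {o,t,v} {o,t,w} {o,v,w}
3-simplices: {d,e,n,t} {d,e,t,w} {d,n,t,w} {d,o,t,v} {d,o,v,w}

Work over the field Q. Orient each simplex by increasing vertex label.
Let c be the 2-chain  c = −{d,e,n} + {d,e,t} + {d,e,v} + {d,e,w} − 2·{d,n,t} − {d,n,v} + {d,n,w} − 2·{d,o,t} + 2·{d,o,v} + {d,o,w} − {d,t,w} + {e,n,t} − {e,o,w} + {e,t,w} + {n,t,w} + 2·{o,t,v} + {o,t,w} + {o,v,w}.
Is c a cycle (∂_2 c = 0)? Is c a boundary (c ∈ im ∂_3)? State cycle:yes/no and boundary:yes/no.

n_0=7 n_1=20 n_2=20 n_3=5  [Q]
∂1: piv[de,dn,do,dt,dv,dw] rk=6  ker:en,eo,et,ev,ew,nt,nv,nw,ot,ov,ow,tv,tw,vw
∂2: piv[den,det,dev,dew,dnt,dnv,dnw,dot,dov,dow,dtv,dtw,dvw,eow] rk=14  ker:ent,etw,ntw,otv,otw,ovw
∂3: piv[dent,detw,dntw,dotv,dovw] rk=5
∂2c = 2·{d,e} − {d,n} + {d,o} + 2·{d,t} − 2·{d,v} − 2·{d,w} − {e,o} + {e,t} + {e,v} + {e,w} − {n,v} + {o,t} + {o,v} − 2·{o,w} + 2·{t,v} + 2·{t,w} + {v,w}

cycle:no boundary:no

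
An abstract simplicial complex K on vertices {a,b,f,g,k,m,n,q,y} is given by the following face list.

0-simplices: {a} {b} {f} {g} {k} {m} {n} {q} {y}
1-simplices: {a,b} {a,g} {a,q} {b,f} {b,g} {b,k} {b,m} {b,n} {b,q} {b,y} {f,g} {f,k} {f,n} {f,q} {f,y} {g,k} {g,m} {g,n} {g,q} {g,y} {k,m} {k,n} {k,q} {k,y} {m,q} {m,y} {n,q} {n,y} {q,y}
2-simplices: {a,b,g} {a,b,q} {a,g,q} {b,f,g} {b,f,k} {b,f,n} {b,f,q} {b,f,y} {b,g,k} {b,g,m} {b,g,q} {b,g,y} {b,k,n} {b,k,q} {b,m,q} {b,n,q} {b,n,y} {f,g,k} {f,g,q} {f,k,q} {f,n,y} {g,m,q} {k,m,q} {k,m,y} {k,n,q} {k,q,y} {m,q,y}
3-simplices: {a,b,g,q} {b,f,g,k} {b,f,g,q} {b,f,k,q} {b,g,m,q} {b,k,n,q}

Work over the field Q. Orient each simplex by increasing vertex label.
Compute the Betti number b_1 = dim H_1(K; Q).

b_1=2

n_0=9 n_1=29 n_2=27 n_3=6  [Q]
∂1: piv[ab,ag,aq,bf,bk,bm,bn,by] rk=8  ker:bg,bq,fg,fk,fn,fq,fy,gk,gm,gn,gq,gy,km,kn,kq,ky,mq,my,nq,ny,qy
∂2: piv[abg,abq,agq,bfg,bfk,bfn,bfq,bfy,bgk,bgm,bgy,bkn,bkq,bmq,bnq,bny,kmq,kmy,kqy] rk=19  ker:bgq,fgk,fgq,fkq,fny,gmq,knq,mqy
∂3: piv[abgq,bfgk,bfgq,bfkq,bgmq,bknq] rk=6
b_1=(29−8)−19=2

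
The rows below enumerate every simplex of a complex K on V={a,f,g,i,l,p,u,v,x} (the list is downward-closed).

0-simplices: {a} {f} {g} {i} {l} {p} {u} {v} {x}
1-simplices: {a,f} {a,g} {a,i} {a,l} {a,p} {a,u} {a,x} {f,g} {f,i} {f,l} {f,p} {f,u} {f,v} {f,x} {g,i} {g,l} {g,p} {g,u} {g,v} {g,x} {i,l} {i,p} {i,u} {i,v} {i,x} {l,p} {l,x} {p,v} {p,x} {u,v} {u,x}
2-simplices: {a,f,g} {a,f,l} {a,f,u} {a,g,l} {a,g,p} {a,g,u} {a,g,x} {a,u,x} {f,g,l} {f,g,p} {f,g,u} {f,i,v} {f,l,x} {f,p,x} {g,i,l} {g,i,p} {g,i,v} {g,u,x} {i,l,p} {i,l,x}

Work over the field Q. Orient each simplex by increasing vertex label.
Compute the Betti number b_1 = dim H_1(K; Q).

b_1=6

n_0=9 n_1=31 n_2=20  [Q]
∂1: piv[af,ag,ai,al,ap,au,ax,fv] rk=8  ker:fg,fi,fl,fp,fu,fx,gi,gl,gp,gu,gv,gx,il,ip,iu,iv,ix,lp,lx,pv,px,uv,ux
∂2: piv[afg,afl,afu,agl,agp,agu,agx,aux,fgp,fiv,flx,fpx,gil,gip,giv,ilp,ilx] rk=17  ker:fgl,fgu,gux
b_1=(31−8)−17=6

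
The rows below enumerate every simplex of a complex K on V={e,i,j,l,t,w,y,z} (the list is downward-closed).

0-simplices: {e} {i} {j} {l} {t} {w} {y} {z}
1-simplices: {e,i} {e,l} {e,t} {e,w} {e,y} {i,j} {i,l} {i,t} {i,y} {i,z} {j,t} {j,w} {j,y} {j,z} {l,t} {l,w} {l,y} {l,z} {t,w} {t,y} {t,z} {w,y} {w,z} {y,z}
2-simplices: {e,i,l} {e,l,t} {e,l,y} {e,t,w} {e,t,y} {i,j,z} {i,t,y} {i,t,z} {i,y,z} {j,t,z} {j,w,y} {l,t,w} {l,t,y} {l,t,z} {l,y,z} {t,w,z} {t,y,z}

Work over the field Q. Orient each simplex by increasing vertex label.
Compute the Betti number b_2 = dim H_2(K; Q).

n_0=8 n_1=24 n_2=17  [Q]
∂1: piv[ei,el,et,ew,ey,ij,iz] rk=7  ker:il,it,iy,jt,jw,jy,jz,lt,lw,ly,lz,tw,ty,tz,wy,wz,yz
∂2: piv[eil,elt,ely,etw,ety,ijz,ity,itz,iyz,jtz,jwy,ltw,ltz,twz] rk=14  ker:lty,lyz,tyz
b_2=(17−14)−0=3

b_2=3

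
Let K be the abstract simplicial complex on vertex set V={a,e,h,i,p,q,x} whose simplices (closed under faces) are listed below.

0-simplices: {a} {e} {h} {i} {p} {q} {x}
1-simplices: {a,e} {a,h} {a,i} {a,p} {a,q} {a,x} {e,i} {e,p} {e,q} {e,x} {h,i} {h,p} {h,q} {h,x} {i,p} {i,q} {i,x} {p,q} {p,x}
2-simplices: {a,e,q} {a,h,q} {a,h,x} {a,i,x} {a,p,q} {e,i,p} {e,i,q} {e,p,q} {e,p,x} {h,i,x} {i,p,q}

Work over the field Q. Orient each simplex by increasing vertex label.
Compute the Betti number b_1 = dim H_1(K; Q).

n_0=7 n_1=19 n_2=11  [Q]
∂1: piv[ae,ah,ai,ap,aq,ax] rk=6  ker:ei,ep,eq,ex,hi,hp,hq,hx,ip,iq,ix,pq,px
∂2: piv[aeq,ahq,ahx,aix,apq,eip,eiq,epq,epx,hix] rk=10  ker:ipq
b_1=(19−6)−10=3

b_1=3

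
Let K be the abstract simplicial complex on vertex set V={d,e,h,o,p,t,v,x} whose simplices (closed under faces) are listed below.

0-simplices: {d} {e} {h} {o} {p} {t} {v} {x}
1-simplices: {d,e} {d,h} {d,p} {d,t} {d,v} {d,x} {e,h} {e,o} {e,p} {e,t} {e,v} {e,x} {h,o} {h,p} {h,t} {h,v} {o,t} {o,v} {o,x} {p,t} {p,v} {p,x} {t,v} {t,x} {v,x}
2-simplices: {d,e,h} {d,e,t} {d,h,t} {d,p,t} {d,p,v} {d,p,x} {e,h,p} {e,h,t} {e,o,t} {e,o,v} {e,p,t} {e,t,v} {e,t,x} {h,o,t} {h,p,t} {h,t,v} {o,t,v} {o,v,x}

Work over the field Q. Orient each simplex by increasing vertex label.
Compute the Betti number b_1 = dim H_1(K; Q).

n_0=8 n_1=25 n_2=18  [Q]
∂1: piv[de,dh,dp,dt,dv,dx,eo] rk=7  ker:eh,ep,et,ev,ex,ho,hp,ht,hv,ot,ov,ox,pt,pv,px,tv,tx,vx
∂2: piv[deh,det,dht,dpt,dpv,dpx,ehp,eot,eov,ept,etv,etx,hot,htv,ovx] rk=15  ker:eht,hpt,otv
b_1=(25−7)−15=3

b_1=3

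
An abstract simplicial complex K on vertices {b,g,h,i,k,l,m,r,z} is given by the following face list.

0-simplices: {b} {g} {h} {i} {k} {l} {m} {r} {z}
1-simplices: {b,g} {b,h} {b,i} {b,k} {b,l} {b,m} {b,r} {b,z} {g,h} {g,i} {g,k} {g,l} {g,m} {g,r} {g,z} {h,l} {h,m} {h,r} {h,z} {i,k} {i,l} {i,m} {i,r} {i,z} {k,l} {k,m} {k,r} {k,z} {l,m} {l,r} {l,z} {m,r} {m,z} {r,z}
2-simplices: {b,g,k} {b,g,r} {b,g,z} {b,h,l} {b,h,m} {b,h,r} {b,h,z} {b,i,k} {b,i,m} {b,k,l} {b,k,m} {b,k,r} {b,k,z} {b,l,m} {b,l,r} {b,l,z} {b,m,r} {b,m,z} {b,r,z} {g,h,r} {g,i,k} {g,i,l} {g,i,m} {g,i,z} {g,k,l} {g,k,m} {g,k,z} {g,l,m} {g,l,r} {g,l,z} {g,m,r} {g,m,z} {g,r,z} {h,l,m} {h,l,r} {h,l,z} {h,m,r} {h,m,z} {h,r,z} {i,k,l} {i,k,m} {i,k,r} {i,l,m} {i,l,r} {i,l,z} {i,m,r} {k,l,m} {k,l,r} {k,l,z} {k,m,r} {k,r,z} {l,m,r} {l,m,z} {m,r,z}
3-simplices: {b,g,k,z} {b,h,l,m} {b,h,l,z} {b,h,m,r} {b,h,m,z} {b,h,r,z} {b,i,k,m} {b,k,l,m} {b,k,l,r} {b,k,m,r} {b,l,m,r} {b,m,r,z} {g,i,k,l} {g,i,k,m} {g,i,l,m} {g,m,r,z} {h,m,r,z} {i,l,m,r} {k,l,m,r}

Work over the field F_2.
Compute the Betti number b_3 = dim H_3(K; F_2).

b_3=2

n_0=9 n_1=34 n_2=54 n_3=19  [Z2]
∂1: piv[bg,bh,bi,bk,bl,bm,br,bz] rk=8  ker:gh,gi,gk,gl,gm,gr,gz,hl,hm,hr,hz,ik,il,im,ir,iz,kl,km,kr,kz,lm,lr,lz,mr,mz,rz
∂2: piv[bgk,bgr,bgz,bhl,bhm,bhr,bhz,bik,bim,bkl,bkm,bkr,bkz,blm,blr,blz,bmr,bmz,brz,ghr,gik,gil,gim,giz,gkl,ikr] rk=26  ker:gkm,gkz,glm,glr,glz,gmr,gmz,grz,hlm,hlr,hlz,hmr,hmz,hrz,ikl,ikm,ilm,ilr,ilz,imr,klm,klr,klz,kmr,krz,lmr,lmz,mrz
∂3: piv[bgkz,bhlm,bhlz,bhmr,bhmz,bhrz,bikm,bklm,bklr,bkmr,blmr,bmrz,gikl,gikm,gilm,gmrz,ilmr] rk=17  ker:hmrz,klmr
b_3=(19−17)−0=2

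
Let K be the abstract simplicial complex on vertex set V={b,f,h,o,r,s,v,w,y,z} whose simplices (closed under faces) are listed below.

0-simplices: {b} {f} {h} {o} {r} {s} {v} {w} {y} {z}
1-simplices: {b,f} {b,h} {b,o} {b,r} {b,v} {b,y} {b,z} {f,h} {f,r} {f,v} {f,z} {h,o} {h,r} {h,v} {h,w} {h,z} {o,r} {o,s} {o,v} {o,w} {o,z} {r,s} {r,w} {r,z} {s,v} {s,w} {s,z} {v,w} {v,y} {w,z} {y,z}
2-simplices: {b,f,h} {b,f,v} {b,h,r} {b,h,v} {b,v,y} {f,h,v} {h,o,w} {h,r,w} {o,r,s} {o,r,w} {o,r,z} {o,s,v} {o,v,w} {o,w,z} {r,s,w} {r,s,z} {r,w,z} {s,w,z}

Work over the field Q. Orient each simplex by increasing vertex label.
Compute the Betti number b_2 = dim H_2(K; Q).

b_2=3

n_0=10 n_1=31 n_2=18  [Q]
∂1: piv[bf,bh,bo,br,bv,by,bz,hw,os] rk=9  ker:fh,fr,fv,fz,ho,hr,hv,hz,or,ov,ow,oz,rs,rw,rz,sv,sw,sz,vw,vy,wz,yz
∂2: piv[bfh,bfv,bhr,bhv,bvy,how,hrw,ors,orw,orz,osv,ovw,owz,rsw,rsz] rk=15  ker:fhv,rwz,swz
b_2=(18−15)−0=3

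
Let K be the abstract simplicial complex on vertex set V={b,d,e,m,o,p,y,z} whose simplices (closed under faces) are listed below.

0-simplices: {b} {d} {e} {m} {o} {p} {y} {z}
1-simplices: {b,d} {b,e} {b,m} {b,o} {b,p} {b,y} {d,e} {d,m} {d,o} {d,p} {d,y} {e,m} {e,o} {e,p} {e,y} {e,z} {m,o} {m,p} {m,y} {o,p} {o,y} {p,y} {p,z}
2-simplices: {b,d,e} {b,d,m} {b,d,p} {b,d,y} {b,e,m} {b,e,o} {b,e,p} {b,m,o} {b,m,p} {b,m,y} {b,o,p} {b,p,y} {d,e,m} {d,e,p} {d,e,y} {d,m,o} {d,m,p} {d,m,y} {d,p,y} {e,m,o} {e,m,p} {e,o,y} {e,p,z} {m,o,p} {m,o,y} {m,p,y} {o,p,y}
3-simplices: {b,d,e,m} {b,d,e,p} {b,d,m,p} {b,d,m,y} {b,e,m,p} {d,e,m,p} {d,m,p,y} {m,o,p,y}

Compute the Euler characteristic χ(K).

n_0=8 n_1=23 n_2=27 n_3=8
χ=+8−23+27−8=4

χ(K)=4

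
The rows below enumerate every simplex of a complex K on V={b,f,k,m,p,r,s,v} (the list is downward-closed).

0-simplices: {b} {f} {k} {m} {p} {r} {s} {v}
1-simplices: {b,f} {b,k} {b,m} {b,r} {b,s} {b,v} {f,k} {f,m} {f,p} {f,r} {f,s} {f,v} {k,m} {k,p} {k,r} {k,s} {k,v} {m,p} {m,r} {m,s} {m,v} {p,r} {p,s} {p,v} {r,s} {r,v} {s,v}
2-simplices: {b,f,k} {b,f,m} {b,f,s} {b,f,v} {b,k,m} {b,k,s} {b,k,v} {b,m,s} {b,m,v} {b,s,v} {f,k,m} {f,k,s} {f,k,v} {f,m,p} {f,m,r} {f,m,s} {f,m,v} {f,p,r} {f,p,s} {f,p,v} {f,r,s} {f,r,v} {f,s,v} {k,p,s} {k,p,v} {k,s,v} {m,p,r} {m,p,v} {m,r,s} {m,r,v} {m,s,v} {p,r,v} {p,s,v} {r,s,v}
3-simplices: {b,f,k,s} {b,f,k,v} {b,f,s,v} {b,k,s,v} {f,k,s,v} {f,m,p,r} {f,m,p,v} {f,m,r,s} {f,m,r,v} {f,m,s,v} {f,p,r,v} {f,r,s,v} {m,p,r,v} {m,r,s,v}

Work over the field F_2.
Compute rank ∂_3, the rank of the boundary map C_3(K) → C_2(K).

n_0=8 n_1=27 n_2=34 n_3=14  [Z2]
∂1: piv[bf,bk,bm,br,bs,bv,fp] rk=7  ker:fk,fm,fr,fs,fv,km,kp,kr,ks,kv,mp,mr,ms,mv,pr,ps,pv,rs,rv,sv
∂2: piv[bfk,bfm,bfs,bfv,bkm,bks,bkv,bms,bmv,bsv,fmp,fmr,fpr,fps,fpv,frs,frv,kps] rk=18  ker:fkm,fks,fkv,fms,fmv,fsv,kpv,ksv,mpr,mpv,mrs,mrv,msv,prv,psv,rsv
∂3: piv[bfks,bfkv,bfsv,bksv,fmpr,fmpv,fmrs,fmrv,fmsv,fprv,frsv] rk=11  ker:fksv,mprv,mrsv
rk∂_3=11

rank∂_3=11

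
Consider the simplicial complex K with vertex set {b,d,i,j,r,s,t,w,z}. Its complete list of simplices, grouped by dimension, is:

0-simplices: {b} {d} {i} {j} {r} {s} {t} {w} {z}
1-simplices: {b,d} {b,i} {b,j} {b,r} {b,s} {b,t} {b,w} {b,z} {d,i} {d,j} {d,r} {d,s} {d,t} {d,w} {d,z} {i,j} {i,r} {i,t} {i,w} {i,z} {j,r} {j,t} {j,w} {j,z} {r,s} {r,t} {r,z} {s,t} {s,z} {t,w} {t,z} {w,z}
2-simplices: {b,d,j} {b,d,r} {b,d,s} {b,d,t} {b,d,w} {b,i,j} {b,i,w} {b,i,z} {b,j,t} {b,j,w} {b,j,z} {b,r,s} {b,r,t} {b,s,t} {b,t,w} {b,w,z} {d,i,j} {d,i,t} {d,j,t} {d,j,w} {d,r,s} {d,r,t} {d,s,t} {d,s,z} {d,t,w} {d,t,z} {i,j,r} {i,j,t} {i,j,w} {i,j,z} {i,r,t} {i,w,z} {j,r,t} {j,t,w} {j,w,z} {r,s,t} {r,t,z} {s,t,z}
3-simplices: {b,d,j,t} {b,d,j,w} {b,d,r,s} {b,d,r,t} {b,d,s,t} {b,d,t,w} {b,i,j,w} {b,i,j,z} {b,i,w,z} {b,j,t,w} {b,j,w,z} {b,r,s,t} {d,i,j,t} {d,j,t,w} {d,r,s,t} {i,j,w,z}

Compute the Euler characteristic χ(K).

n_0=9 n_1=32 n_2=38 n_3=16
χ=+9−32+38−16=-1

χ(K)=-1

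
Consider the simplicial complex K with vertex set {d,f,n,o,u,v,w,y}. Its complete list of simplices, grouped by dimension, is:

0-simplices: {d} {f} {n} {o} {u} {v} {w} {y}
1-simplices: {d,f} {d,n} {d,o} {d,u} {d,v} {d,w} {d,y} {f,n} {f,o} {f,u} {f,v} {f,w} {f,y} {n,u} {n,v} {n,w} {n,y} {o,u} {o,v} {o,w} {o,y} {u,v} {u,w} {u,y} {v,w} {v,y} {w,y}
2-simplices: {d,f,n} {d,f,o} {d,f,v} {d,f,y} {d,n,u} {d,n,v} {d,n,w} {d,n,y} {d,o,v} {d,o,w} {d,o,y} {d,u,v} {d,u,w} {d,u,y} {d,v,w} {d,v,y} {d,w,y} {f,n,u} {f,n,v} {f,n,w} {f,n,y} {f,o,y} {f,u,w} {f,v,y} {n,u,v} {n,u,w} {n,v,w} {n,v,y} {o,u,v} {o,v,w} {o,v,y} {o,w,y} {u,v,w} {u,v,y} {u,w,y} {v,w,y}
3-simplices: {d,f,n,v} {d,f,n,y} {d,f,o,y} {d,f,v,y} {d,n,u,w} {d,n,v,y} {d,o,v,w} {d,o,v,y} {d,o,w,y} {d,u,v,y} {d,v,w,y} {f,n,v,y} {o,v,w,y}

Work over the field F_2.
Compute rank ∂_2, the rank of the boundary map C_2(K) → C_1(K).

n_0=8 n_1=27 n_2=36 n_3=13  [Z2]
∂1: piv[df,dn,do,du,dv,dw,dy] rk=7  ker:fn,fo,fu,fv,fw,fy,nu,nv,nw,ny,ou,ov,ow,oy,uv,uw,uy,vw,vy,wy
∂2: piv[dfn,dfo,dfv,dfy,dnu,dnv,dnw,dny,dov,dow,doy,duv,duw,duy,dvw,dvy,dwy,fnu,fnw,ouv] rk=20  ker:fnv,fny,foy,fuw,fvy,nuv,nuw,nvw,nvy,ovw,ovy,owy,uvw,uvy,uwy,vwy
∂3: piv[dfnv,dfny,dfoy,dfvy,dnuw,dnvy,dovw,dovy,dowy,duvy,dvwy] rk=11  ker:fnvy,ovwy
rk∂_2=20

rank∂_2=20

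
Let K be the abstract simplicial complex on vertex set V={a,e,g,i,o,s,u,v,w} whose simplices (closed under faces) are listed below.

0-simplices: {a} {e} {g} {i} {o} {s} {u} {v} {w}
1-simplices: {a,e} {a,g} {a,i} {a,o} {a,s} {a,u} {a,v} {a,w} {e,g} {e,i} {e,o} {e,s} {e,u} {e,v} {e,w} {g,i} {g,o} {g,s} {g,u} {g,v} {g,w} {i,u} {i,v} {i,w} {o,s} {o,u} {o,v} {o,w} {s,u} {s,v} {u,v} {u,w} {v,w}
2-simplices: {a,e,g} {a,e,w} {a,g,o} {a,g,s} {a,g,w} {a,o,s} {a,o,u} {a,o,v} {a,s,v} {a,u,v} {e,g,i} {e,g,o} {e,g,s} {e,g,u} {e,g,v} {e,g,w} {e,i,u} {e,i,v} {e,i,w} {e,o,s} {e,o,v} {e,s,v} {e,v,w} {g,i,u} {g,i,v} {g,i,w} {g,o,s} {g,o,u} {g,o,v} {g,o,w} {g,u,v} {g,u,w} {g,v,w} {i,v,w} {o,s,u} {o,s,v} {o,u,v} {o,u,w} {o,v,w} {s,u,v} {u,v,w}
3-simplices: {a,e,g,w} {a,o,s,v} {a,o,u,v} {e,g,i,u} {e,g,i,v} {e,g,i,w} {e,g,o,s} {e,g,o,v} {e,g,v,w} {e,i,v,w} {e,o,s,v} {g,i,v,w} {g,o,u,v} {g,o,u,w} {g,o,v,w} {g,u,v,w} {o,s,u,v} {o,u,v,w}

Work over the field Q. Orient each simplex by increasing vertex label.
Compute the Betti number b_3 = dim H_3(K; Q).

b_3=2

n_0=9 n_1=33 n_2=41 n_3=18  [Q]
∂1: piv[ae,ag,ai,ao,as,au,av,aw] rk=8  ker:eg,ei,eo,es,eu,ev,ew,gi,go,gs,gu,gv,gw,iu,iv,iw,os,ou,ov,ow,su,sv,uv,uw,vw
∂2: piv[aeg,aew,ago,ags,agw,aos,aou,aov,asv,auv,egi,ego,egs,egu,egv,eiu,eiv,eiw,eov,evw,gou,gow,guw,osu] rk=24  ker:egw,eos,esv,giu,giv,giw,gos,gov,guv,gvw,ivw,osv,ouv,ouw,ovw,suv,uvw
∂3: piv[aegw,aosv,aouv,egiu,egiv,egiw,egos,egov,egvw,eivw,eosv,gouv,gouw,govw,guvw,osuv] rk=16  ker:givw,ouvw
b_3=(18−16)−0=2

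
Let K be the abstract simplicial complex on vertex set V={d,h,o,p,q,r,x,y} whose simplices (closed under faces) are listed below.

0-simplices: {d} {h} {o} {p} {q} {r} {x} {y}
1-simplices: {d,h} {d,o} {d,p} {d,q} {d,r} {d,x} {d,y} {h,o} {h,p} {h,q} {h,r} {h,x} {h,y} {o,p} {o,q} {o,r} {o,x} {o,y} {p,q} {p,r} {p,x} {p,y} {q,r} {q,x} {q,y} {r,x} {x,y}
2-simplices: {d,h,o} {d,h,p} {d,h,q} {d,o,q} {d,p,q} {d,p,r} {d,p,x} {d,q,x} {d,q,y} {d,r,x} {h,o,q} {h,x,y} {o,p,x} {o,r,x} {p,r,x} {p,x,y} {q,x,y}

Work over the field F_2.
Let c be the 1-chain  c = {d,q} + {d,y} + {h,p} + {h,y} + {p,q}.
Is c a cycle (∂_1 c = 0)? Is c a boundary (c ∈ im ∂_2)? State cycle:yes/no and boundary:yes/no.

n_0=8 n_1=27 n_2=17  [Z2]
∂1: piv[dh,do,dp,dq,dr,dx,dy] rk=7  ker:ho,hp,hq,hr,hx,hy,op,oq,or,ox,oy,pq,pr,px,py,qr,qx,qy,rx,xy
∂2: piv[dho,dhp,dhq,doq,dpq,dpr,dpx,dqx,dqy,drx,hxy,opx,orx,pxy,qxy] rk=15  ker:hoq,prx
∂1c = 0
c vs im∂2: residual ≠ 0 ⇒ not boundary

cycle:yes boundary:no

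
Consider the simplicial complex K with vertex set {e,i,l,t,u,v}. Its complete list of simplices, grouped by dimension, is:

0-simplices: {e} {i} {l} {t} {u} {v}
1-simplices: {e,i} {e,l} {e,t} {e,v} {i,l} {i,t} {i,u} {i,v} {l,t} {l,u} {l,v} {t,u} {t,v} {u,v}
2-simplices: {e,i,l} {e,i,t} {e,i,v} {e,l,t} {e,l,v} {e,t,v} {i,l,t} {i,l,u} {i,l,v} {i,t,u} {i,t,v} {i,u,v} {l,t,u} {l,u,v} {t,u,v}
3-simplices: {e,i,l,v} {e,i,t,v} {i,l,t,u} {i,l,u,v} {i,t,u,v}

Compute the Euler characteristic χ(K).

n_0=6 n_1=14 n_2=15 n_3=5
χ=+6−14+15−5=2

χ(K)=2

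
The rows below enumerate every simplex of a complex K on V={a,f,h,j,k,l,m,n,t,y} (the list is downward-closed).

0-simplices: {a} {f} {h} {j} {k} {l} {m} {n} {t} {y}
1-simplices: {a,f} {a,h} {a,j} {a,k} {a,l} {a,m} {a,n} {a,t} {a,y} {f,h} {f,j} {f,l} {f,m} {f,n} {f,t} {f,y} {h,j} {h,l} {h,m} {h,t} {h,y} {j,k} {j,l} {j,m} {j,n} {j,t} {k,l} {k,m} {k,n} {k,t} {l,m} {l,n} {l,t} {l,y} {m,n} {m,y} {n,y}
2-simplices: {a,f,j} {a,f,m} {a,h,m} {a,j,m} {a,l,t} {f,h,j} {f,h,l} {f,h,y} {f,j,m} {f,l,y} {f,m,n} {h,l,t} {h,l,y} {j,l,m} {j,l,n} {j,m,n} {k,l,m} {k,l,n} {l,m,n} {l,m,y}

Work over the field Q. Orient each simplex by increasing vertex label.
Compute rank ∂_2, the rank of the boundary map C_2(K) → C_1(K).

rank∂_2=17

n_0=10 n_1=37 n_2=20  [Q]
∂1: piv[af,ah,aj,ak,al,am,an,at,ay] rk=9  ker:fh,fj,fl,fm,fn,ft,fy,hj,hl,hm,ht,hy,jk,jl,jm,jn,jt,kl,km,kn,kt,lm,ln,lt,ly,mn,my,ny
∂2: piv[afj,afm,ahm,ajm,alt,fhj,fhl,fhy,fly,fmn,hlt,jlm,jln,jmn,klm,kln,lmy] rk=17  ker:fjm,hly,lmn
rk∂_2=17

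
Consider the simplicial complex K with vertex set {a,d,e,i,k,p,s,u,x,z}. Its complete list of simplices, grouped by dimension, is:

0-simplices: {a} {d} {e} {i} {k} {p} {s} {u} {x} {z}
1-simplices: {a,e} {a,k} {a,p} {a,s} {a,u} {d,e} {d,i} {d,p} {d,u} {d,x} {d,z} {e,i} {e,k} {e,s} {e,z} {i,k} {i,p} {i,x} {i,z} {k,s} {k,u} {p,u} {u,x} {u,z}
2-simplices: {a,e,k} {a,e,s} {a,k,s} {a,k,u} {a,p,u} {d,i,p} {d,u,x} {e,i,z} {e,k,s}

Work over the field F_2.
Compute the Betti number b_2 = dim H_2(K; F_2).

n_0=10 n_1=24 n_2=9  [Z2]
∂1: piv[ae,ak,ap,as,au,de,di,dx,dz] rk=9  ker:dp,du,ei,ek,es,ez,ik,ip,ix,iz,ks,ku,pu,ux,uz
∂2: piv[aek,aes,aks,aku,apu,dip,dux,eiz] rk=8  ker:eks
b_2=(9−8)−0=1

b_2=1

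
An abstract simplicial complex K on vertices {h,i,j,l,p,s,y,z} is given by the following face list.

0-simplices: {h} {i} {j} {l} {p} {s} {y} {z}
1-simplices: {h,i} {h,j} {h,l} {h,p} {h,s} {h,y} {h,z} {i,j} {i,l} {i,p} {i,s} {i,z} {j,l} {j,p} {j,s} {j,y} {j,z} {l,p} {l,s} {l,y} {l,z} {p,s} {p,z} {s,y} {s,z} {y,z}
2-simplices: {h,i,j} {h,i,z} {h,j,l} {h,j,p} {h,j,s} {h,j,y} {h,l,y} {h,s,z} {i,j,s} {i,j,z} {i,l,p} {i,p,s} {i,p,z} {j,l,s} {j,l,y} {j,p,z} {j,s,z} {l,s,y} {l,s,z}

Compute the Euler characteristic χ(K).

χ(K)=1

n_0=8 n_1=26 n_2=19
χ=+8−26+19=1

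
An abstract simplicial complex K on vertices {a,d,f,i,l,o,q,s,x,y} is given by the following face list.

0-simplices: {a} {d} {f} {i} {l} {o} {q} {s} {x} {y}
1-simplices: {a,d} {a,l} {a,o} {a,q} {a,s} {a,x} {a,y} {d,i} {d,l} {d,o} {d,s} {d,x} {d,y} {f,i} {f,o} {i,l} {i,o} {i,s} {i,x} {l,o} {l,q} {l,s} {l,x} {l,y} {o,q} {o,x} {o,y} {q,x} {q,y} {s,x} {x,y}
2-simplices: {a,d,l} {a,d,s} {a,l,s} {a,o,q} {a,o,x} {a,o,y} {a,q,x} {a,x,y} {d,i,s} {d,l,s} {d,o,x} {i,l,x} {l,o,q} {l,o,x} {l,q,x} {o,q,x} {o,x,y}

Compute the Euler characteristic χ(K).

χ(K)=-4

n_0=10 n_1=31 n_2=17
χ=+10−31+17=-4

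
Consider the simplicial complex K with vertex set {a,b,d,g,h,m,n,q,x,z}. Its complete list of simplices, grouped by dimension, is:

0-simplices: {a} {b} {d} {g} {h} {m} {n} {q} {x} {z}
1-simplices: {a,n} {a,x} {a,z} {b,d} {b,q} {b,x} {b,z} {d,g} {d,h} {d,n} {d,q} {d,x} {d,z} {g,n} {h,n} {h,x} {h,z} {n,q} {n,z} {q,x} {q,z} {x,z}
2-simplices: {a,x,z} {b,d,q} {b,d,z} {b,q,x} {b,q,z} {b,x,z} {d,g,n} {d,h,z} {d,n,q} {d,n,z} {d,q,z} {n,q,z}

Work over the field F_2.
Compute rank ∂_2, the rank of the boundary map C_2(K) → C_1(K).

rank∂_2=10

n_0=10 n_1=22 n_2=12  [Z2]
∂1: piv[an,ax,az,bd,bq,bx,dg,dh] rk=8  ker:bz,dn,dq,dx,dz,gn,hn,hx,hz,nq,nz,qx,qz,xz
∂2: piv[axz,bdq,bdz,bqx,bqz,bxz,dgn,dhz,dnq,dnz] rk=10  ker:dqz,nqz
rk∂_2=10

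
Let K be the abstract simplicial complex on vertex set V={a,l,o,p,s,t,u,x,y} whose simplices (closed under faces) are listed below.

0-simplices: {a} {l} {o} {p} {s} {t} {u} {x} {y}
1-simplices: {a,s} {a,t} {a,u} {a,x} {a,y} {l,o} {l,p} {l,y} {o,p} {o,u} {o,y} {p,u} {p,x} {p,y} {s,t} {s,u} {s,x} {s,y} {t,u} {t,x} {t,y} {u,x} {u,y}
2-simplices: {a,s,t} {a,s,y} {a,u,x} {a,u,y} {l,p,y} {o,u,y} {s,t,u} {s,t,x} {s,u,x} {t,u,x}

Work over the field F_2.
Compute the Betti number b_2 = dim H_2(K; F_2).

n_0=9 n_1=23 n_2=10  [Z2]
∂1: piv[as,at,au,ax,ay,lo,lp,ly] rk=8  ker:op,ou,oy,pu,px,py,st,su,sx,sy,tu,tx,ty,ux,uy
∂2: piv[ast,asy,aux,auy,lpy,ouy,stu,stx,sux] rk=9  ker:tux
b_2=(10−9)−0=1

b_2=1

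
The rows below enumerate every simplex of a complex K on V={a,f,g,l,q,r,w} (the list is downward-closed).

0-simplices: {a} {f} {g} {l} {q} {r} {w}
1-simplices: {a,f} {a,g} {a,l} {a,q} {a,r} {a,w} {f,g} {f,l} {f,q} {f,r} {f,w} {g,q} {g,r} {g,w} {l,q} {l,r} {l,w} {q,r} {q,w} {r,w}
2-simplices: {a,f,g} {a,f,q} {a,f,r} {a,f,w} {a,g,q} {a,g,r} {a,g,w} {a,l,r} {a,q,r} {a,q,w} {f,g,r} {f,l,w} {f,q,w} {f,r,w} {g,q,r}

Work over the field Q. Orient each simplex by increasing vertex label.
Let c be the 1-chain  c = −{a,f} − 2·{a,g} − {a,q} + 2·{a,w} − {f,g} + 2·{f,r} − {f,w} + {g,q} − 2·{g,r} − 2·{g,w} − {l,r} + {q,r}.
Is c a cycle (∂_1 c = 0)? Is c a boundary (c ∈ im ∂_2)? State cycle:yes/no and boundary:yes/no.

cycle:no boundary:no

n_0=7 n_1=20 n_2=15  [Q]
∂1: piv[af,ag,al,aq,ar,aw] rk=6  ker:fg,fl,fq,fr,fw,gq,gr,gw,lq,lr,lw,qr,qw,rw
∂2: piv[afg,afq,afr,afw,agq,agr,agw,alr,aqr,aqw,flw,frw] rk=12  ker:fgr,fqw,gqr
∂1c = 2·{a} − {f} + {l} − {q} − {w}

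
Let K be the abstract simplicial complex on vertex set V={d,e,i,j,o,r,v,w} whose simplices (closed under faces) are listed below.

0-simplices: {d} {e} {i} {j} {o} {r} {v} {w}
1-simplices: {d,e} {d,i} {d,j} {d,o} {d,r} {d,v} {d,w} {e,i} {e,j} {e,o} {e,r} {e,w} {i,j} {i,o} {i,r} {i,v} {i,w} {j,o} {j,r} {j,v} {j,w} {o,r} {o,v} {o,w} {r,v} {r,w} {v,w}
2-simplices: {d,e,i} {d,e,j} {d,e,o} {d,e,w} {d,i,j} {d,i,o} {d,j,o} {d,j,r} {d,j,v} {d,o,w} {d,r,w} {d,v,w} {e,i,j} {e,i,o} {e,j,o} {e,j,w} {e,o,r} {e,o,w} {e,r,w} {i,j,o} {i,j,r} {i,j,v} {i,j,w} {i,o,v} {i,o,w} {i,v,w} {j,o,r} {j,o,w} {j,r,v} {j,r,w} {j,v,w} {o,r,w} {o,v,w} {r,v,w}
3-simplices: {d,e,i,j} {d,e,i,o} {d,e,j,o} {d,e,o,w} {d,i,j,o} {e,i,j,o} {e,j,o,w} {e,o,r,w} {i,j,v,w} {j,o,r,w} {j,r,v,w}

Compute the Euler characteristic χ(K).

χ(K)=4

n_0=8 n_1=27 n_2=34 n_3=11
χ=+8−27+34−11=4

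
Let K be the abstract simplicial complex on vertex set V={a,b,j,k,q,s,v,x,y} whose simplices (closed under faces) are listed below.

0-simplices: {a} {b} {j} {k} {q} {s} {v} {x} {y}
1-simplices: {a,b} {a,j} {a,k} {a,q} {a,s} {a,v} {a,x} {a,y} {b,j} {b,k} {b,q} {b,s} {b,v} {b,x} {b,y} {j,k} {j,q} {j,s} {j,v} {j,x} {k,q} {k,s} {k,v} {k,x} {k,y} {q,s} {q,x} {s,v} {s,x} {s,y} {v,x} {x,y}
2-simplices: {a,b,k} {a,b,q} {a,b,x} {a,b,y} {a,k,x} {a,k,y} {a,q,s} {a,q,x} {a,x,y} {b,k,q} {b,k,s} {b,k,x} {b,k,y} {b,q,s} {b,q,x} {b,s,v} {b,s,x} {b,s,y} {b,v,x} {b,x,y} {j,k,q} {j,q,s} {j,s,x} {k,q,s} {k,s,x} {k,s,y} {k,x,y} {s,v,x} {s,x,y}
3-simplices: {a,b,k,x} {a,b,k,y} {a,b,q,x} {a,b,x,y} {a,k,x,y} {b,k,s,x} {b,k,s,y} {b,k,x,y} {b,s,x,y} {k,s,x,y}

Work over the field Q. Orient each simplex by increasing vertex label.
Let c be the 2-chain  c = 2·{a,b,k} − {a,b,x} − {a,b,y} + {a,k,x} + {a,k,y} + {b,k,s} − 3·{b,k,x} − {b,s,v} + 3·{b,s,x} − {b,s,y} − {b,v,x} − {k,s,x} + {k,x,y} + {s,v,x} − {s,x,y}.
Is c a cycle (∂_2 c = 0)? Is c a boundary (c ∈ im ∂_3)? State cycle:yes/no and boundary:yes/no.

n_0=9 n_1=32 n_2=29 n_3=10  [Q]
∂1: piv[ab,aj,ak,aq,as,av,ax,ay] rk=8  ker:bj,bk,bq,bs,bv,bx,by,jk,jq,js,jv,jx,kq,ks,kv,kx,ky,qs,qx,sv,sx,sy,vx,xy
∂2: piv[abk,abq,abx,aby,akx,aky,aqs,aqx,axy,bkq,bks,bqs,bsv,bsx,bsy,bvx,jkq,jqs,jsx] rk=19  ker:bkx,bky,bqx,bxy,kqs,ksx,ksy,kxy,svx,sxy
∂3: piv[abkx,abky,abqx,abxy,akxy,bksx,bksy,bsxy] rk=8  ker:bkxy,ksxy
∂2c = 0
c vs im∂3: residual ≠ 0 ⇒ not boundary

cycle:yes boundary:no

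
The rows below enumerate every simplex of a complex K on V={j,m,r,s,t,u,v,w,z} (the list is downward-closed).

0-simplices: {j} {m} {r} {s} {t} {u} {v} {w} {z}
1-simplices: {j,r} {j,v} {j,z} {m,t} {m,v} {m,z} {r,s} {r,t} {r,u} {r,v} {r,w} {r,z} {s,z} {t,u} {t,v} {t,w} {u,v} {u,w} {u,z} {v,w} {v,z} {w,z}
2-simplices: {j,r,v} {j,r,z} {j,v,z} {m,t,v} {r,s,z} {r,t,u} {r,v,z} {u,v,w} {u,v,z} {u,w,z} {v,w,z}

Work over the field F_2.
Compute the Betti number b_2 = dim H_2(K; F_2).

b_2=2

n_0=9 n_1=22 n_2=11  [Z2]
∂1: piv[jr,jv,jz,mt,mv,rs,ru,rw] rk=8  ker:mz,rt,rv,rz,sz,tu,tv,tw,uv,uw,uz,vw,vz,wz
∂2: piv[jrv,jrz,jvz,mtv,rsz,rtu,uvw,uvz,uwz] rk=9  ker:rvz,vwz
b_2=(11−9)−0=2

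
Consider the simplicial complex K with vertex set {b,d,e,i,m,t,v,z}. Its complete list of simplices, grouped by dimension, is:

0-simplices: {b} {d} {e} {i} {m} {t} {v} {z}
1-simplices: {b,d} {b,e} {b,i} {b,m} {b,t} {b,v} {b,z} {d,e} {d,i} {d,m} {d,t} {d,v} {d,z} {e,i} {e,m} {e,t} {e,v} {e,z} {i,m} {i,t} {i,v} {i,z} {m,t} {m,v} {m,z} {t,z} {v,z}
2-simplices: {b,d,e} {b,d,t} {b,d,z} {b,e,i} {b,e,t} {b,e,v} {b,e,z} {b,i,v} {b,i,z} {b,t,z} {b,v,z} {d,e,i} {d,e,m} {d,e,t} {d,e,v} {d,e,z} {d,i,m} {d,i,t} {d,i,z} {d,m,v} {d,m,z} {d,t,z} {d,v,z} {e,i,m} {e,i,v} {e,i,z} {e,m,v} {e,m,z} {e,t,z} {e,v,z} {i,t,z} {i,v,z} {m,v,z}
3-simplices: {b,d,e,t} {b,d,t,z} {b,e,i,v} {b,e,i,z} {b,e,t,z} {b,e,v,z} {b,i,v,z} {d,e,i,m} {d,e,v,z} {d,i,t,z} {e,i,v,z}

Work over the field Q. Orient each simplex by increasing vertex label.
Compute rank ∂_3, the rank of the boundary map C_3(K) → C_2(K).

rank∂_3=10

n_0=8 n_1=27 n_2=33 n_3=11  [Q]
∂1: piv[bd,be,bi,bm,bt,bv,bz] rk=7  ker:de,di,dm,dt,dv,dz,ei,em,et,ev,ez,im,it,iv,iz,mt,mv,mz,tz,vz
∂2: piv[bde,bdt,bdz,bei,bet,bev,bez,biv,biz,btz,bvz,dei,dem,dev,dim,dit,dmv,dmz] rk=18  ker:det,dez,diz,dtz,dvz,eim,eiv,eiz,emv,emz,etz,evz,itz,ivz,mvz
∂3: piv[bdet,bdtz,beiv,beiz,betz,bevz,bivz,deim,devz,ditz] rk=10  ker:eivz
rk∂_3=10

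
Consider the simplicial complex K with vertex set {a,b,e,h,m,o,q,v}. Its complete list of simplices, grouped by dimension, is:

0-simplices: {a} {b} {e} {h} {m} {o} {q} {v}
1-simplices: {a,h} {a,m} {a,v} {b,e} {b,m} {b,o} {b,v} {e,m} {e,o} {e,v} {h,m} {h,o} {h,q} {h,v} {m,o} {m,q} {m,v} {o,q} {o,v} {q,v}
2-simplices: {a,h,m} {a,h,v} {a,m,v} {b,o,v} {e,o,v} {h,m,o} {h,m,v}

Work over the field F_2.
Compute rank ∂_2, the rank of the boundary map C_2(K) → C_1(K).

n_0=8 n_1=20 n_2=7  [Z2]
∂1: piv[ah,am,av,be,bm,bo,hq] rk=7  ker:bv,em,eo,ev,hm,ho,hv,mo,mq,mv,oq,ov,qv
∂2: piv[ahm,ahv,amv,bov,eov,hmo] rk=6  ker:hmv
rk∂_2=6

rank∂_2=6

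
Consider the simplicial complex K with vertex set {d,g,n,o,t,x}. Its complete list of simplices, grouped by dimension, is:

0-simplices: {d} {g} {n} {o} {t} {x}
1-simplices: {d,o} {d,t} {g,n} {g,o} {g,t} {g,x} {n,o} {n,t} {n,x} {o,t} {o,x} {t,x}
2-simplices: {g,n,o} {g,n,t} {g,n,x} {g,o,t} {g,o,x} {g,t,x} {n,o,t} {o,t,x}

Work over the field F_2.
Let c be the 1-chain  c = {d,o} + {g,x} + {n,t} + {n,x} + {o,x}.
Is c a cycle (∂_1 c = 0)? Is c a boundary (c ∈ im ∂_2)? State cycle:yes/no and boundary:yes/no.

cycle:no boundary:no

n_0=6 n_1=12 n_2=8  [Z2]
∂1: piv[do,dt,gn,go,gx] rk=5  ker:gt,no,nt,nx,ot,ox,tx
∂2: piv[gno,gnt,gnx,got,gox,gtx] rk=6  ker:not,otx
∂1c = {d} + {g} + {t} + {x}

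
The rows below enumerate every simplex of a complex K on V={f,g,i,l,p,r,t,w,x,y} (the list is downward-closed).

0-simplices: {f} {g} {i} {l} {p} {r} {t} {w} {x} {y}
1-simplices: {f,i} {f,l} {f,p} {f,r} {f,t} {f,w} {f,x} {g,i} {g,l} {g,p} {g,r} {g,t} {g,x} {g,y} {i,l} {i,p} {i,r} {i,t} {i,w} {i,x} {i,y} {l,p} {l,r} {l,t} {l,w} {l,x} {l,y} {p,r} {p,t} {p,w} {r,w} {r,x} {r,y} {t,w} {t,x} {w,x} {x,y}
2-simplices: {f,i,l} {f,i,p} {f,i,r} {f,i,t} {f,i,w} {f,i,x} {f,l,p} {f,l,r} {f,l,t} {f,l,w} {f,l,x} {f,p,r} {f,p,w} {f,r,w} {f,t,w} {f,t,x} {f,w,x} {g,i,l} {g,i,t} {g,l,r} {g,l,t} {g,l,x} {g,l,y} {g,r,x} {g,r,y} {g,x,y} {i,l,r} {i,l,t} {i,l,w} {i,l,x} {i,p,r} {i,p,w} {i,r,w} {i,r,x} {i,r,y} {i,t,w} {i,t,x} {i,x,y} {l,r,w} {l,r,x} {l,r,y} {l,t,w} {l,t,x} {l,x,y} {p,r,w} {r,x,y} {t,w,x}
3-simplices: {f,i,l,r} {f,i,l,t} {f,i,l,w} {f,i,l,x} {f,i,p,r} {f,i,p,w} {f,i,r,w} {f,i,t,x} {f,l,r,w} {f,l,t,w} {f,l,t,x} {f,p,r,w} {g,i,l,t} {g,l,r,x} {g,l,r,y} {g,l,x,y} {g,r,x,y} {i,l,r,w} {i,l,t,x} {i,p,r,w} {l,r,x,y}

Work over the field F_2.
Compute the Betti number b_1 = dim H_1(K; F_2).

b_1=2

n_0=10 n_1=37 n_2=47 n_3=21  [Z2]
∂1: piv[fi,fl,fp,fr,ft,fw,fx,gi,gy] rk=9  ker:gl,gp,gr,gt,gx,il,ip,ir,it,iw,ix,iy,lp,lr,lt,lw,lx,ly,pr,pt,pw,rw,rx,ry,tw,tx,wx,xy
∂2: piv[fil,fip,fir,fit,fiw,fix,flp,flr,flt,flw,flx,fpr,fpw,frw,ftw,ftx,fwx,gil,git,glr,glx,gly,grx,gry,gxy,iry] rk=26  ker:glt,ilr,ilt,ilw,ilx,ipr,ipw,irw,irx,itw,itx,ixy,lrw,lrx,lry,ltw,ltx,lxy,prw,rxy,twx
∂3: piv[filr,filt,filw,filx,fipr,fipw,firw,fitx,flrw,fltw,fltx,fprw,gilt,glrx,glry,glxy,grxy] rk=17  ker:ilrw,iltx,iprw,lrxy
b_1=(37−9)−26=2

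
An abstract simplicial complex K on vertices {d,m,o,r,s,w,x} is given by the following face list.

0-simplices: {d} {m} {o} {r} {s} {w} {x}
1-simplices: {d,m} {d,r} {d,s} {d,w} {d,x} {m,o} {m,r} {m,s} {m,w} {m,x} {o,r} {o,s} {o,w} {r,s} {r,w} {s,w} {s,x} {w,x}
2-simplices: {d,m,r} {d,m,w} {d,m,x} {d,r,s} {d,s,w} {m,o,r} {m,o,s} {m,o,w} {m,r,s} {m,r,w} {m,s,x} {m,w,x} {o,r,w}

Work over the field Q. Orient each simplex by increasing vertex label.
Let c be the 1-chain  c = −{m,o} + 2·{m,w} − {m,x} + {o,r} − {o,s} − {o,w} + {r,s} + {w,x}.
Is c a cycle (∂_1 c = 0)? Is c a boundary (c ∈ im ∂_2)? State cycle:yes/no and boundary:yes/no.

cycle:yes boundary:yes

n_0=7 n_1=18 n_2=13  [Q]
∂1: piv[dm,dr,ds,dw,dx,mo] rk=6  ker:mr,ms,mw,mx,or,os,ow,rs,rw,sw,sx,wx
∂2: piv[dmr,dmw,dmx,drs,dsw,mor,mos,mow,mrs,mrw,msx,mwx] rk=12  ker:orw
∂1c = 0
c vs im∂2: reduces to 0 ⇒ boundary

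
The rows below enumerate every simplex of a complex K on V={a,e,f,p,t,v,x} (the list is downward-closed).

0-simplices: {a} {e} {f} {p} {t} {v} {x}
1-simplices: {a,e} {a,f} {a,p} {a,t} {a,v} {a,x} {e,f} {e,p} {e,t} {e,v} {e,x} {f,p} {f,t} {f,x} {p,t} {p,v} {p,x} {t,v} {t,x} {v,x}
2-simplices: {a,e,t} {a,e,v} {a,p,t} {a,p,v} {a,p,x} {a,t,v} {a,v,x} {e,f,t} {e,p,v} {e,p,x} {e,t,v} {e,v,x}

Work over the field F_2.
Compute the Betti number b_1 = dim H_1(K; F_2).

n_0=7 n_1=20 n_2=12  [Z2]
∂1: piv[ae,af,ap,at,av,ax] rk=6  ker:ef,ep,et,ev,ex,fp,ft,fx,pt,pv,px,tv,tx,vx
∂2: piv[aet,aev,apt,apv,apx,atv,avx,eft,epv,epx] rk=10  ker:etv,evx
b_1=(20−6)−10=4

b_1=4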